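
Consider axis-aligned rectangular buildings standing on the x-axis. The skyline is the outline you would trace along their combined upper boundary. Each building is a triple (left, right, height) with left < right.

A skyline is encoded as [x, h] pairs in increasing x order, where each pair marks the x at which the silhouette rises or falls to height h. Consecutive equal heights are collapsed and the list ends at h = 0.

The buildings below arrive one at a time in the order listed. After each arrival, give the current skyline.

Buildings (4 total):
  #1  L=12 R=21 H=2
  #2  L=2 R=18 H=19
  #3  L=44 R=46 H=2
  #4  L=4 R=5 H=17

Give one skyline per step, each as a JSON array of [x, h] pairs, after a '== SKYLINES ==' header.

== SKYLINES ==
[[12,2],[21,0]]
[[2,19],[18,2],[21,0]]
[[2,19],[18,2],[21,0],[44,2],[46,0]]
[[2,19],[18,2],[21,0],[44,2],[46,0]]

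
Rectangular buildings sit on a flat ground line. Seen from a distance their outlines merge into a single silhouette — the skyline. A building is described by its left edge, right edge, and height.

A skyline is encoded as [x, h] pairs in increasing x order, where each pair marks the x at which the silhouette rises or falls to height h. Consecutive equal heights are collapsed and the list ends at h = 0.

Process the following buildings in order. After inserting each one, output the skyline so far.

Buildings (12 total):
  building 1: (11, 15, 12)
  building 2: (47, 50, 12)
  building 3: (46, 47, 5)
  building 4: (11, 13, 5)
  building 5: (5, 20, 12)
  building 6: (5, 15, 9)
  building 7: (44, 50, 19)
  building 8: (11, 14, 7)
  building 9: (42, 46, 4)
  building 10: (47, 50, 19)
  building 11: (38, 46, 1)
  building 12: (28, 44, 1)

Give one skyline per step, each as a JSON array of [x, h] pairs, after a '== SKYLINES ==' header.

== SKYLINES ==
[[11,12],[15,0]]
[[11,12],[15,0],[47,12],[50,0]]
[[11,12],[15,0],[46,5],[47,12],[50,0]]
[[11,12],[15,0],[46,5],[47,12],[50,0]]
[[5,12],[20,0],[46,5],[47,12],[50,0]]
[[5,12],[20,0],[46,5],[47,12],[50,0]]
[[5,12],[20,0],[44,19],[50,0]]
[[5,12],[20,0],[44,19],[50,0]]
[[5,12],[20,0],[42,4],[44,19],[50,0]]
[[5,12],[20,0],[42,4],[44,19],[50,0]]
[[5,12],[20,0],[38,1],[42,4],[44,19],[50,0]]
[[5,12],[20,0],[28,1],[42,4],[44,19],[50,0]]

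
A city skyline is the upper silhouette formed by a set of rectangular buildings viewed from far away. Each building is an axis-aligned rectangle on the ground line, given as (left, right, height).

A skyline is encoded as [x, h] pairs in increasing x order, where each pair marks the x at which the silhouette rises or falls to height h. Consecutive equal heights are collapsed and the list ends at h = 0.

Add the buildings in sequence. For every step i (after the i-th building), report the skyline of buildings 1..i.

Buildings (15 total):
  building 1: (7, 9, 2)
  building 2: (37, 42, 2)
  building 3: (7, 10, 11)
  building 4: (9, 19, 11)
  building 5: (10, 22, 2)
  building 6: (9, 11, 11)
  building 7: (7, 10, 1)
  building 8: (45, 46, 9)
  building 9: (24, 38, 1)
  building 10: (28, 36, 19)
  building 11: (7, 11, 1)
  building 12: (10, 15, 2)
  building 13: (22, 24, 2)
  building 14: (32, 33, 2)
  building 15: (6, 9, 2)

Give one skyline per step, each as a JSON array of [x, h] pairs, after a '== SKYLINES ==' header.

== SKYLINES ==
[[7,2],[9,0]]
[[7,2],[9,0],[37,2],[42,0]]
[[7,11],[10,0],[37,2],[42,0]]
[[7,11],[19,0],[37,2],[42,0]]
[[7,11],[19,2],[22,0],[37,2],[42,0]]
[[7,11],[19,2],[22,0],[37,2],[42,0]]
[[7,11],[19,2],[22,0],[37,2],[42,0]]
[[7,11],[19,2],[22,0],[37,2],[42,0],[45,9],[46,0]]
[[7,11],[19,2],[22,0],[24,1],[37,2],[42,0],[45,9],[46,0]]
[[7,11],[19,2],[22,0],[24,1],[28,19],[36,1],[37,2],[42,0],[45,9],[46,0]]
[[7,11],[19,2],[22,0],[24,1],[28,19],[36,1],[37,2],[42,0],[45,9],[46,0]]
[[7,11],[19,2],[22,0],[24,1],[28,19],[36,1],[37,2],[42,0],[45,9],[46,0]]
[[7,11],[19,2],[24,1],[28,19],[36,1],[37,2],[42,0],[45,9],[46,0]]
[[7,11],[19,2],[24,1],[28,19],[36,1],[37,2],[42,0],[45,9],[46,0]]
[[6,2],[7,11],[19,2],[24,1],[28,19],[36,1],[37,2],[42,0],[45,9],[46,0]]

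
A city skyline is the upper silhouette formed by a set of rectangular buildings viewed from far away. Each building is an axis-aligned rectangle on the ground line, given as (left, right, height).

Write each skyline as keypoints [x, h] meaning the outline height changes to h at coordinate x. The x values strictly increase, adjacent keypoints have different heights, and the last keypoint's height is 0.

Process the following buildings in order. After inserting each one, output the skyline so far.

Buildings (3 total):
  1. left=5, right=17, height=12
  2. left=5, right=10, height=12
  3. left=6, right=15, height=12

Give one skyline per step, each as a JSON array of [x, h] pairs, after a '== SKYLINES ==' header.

== SKYLINES ==
[[5,12],[17,0]]
[[5,12],[17,0]]
[[5,12],[17,0]]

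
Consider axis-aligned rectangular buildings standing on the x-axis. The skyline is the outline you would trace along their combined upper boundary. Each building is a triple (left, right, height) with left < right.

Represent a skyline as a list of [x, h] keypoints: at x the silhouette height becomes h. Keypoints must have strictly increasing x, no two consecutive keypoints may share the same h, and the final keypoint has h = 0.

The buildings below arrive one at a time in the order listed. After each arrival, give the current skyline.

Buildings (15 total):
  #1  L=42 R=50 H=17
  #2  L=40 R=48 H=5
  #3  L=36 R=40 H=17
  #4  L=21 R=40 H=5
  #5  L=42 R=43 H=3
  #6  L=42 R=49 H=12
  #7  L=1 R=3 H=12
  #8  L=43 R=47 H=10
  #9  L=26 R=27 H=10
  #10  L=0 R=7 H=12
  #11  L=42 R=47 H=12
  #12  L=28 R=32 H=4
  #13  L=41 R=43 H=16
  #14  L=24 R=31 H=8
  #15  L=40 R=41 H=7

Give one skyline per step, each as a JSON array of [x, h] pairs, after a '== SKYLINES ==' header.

== SKYLINES ==
[[42,17],[50,0]]
[[40,5],[42,17],[50,0]]
[[36,17],[40,5],[42,17],[50,0]]
[[21,5],[36,17],[40,5],[42,17],[50,0]]
[[21,5],[36,17],[40,5],[42,17],[50,0]]
[[21,5],[36,17],[40,5],[42,17],[50,0]]
[[1,12],[3,0],[21,5],[36,17],[40,5],[42,17],[50,0]]
[[1,12],[3,0],[21,5],[36,17],[40,5],[42,17],[50,0]]
[[1,12],[3,0],[21,5],[26,10],[27,5],[36,17],[40,5],[42,17],[50,0]]
[[0,12],[7,0],[21,5],[26,10],[27,5],[36,17],[40,5],[42,17],[50,0]]
[[0,12],[7,0],[21,5],[26,10],[27,5],[36,17],[40,5],[42,17],[50,0]]
[[0,12],[7,0],[21,5],[26,10],[27,5],[36,17],[40,5],[42,17],[50,0]]
[[0,12],[7,0],[21,5],[26,10],[27,5],[36,17],[40,5],[41,16],[42,17],[50,0]]
[[0,12],[7,0],[21,5],[24,8],[26,10],[27,8],[31,5],[36,17],[40,5],[41,16],[42,17],[50,0]]
[[0,12],[7,0],[21,5],[24,8],[26,10],[27,8],[31,5],[36,17],[40,7],[41,16],[42,17],[50,0]]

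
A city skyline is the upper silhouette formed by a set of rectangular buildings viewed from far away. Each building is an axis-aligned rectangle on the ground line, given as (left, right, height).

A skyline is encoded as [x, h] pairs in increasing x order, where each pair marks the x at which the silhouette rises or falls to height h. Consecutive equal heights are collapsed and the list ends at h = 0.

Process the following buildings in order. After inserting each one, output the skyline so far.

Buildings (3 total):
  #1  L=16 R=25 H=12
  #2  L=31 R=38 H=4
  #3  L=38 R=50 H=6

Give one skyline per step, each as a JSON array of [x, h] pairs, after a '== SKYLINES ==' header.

== SKYLINES ==
[[16,12],[25,0]]
[[16,12],[25,0],[31,4],[38,0]]
[[16,12],[25,0],[31,4],[38,6],[50,0]]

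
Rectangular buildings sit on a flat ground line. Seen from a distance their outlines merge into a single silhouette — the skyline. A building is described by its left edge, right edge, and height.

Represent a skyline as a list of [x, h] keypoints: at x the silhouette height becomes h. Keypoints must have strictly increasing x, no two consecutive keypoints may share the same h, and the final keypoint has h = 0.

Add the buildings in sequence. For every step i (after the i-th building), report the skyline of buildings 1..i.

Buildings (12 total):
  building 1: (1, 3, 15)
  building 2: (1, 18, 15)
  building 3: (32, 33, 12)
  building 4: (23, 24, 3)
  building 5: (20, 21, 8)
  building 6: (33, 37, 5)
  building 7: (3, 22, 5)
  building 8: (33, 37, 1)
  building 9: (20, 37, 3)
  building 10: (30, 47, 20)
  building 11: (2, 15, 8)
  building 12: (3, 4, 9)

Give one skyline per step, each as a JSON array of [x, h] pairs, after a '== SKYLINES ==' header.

== SKYLINES ==
[[1,15],[3,0]]
[[1,15],[18,0]]
[[1,15],[18,0],[32,12],[33,0]]
[[1,15],[18,0],[23,3],[24,0],[32,12],[33,0]]
[[1,15],[18,0],[20,8],[21,0],[23,3],[24,0],[32,12],[33,0]]
[[1,15],[18,0],[20,8],[21,0],[23,3],[24,0],[32,12],[33,5],[37,0]]
[[1,15],[18,5],[20,8],[21,5],[22,0],[23,3],[24,0],[32,12],[33,5],[37,0]]
[[1,15],[18,5],[20,8],[21,5],[22,0],[23,3],[24,0],[32,12],[33,5],[37,0]]
[[1,15],[18,5],[20,8],[21,5],[22,3],[32,12],[33,5],[37,0]]
[[1,15],[18,5],[20,8],[21,5],[22,3],[30,20],[47,0]]
[[1,15],[18,5],[20,8],[21,5],[22,3],[30,20],[47,0]]
[[1,15],[18,5],[20,8],[21,5],[22,3],[30,20],[47,0]]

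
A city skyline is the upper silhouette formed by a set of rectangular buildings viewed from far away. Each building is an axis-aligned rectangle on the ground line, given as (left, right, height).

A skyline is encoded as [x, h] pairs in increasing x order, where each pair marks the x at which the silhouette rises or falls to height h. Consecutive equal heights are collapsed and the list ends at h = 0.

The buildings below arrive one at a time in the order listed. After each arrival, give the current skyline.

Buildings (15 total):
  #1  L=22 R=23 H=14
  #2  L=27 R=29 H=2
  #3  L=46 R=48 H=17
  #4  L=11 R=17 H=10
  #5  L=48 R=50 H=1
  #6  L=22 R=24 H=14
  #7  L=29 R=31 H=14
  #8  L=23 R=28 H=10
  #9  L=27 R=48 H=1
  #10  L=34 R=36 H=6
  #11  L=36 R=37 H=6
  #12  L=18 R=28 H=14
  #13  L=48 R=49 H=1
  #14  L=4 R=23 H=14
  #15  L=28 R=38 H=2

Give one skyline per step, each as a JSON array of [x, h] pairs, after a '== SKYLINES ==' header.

== SKYLINES ==
[[22,14],[23,0]]
[[22,14],[23,0],[27,2],[29,0]]
[[22,14],[23,0],[27,2],[29,0],[46,17],[48,0]]
[[11,10],[17,0],[22,14],[23,0],[27,2],[29,0],[46,17],[48,0]]
[[11,10],[17,0],[22,14],[23,0],[27,2],[29,0],[46,17],[48,1],[50,0]]
[[11,10],[17,0],[22,14],[24,0],[27,2],[29,0],[46,17],[48,1],[50,0]]
[[11,10],[17,0],[22,14],[24,0],[27,2],[29,14],[31,0],[46,17],[48,1],[50,0]]
[[11,10],[17,0],[22,14],[24,10],[28,2],[29,14],[31,0],[46,17],[48,1],[50,0]]
[[11,10],[17,0],[22,14],[24,10],[28,2],[29,14],[31,1],[46,17],[48,1],[50,0]]
[[11,10],[17,0],[22,14],[24,10],[28,2],[29,14],[31,1],[34,6],[36,1],[46,17],[48,1],[50,0]]
[[11,10],[17,0],[22,14],[24,10],[28,2],[29,14],[31,1],[34,6],[37,1],[46,17],[48,1],[50,0]]
[[11,10],[17,0],[18,14],[28,2],[29,14],[31,1],[34,6],[37,1],[46,17],[48,1],[50,0]]
[[11,10],[17,0],[18,14],[28,2],[29,14],[31,1],[34,6],[37,1],[46,17],[48,1],[50,0]]
[[4,14],[28,2],[29,14],[31,1],[34,6],[37,1],[46,17],[48,1],[50,0]]
[[4,14],[28,2],[29,14],[31,2],[34,6],[37,2],[38,1],[46,17],[48,1],[50,0]]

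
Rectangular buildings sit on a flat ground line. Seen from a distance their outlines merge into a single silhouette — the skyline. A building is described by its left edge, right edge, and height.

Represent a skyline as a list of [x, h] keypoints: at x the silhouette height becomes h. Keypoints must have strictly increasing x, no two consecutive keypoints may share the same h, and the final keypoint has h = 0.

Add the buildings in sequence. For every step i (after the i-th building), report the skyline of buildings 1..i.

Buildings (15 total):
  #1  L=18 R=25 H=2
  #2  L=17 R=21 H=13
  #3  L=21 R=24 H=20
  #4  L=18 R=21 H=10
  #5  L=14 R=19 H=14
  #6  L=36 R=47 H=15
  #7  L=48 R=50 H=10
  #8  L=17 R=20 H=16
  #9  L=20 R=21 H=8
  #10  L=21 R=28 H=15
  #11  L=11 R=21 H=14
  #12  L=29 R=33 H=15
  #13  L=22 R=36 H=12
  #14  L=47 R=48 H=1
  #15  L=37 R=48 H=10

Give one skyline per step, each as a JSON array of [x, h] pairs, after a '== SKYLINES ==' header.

== SKYLINES ==
[[18,2],[25,0]]
[[17,13],[21,2],[25,0]]
[[17,13],[21,20],[24,2],[25,0]]
[[17,13],[21,20],[24,2],[25,0]]
[[14,14],[19,13],[21,20],[24,2],[25,0]]
[[14,14],[19,13],[21,20],[24,2],[25,0],[36,15],[47,0]]
[[14,14],[19,13],[21,20],[24,2],[25,0],[36,15],[47,0],[48,10],[50,0]]
[[14,14],[17,16],[20,13],[21,20],[24,2],[25,0],[36,15],[47,0],[48,10],[50,0]]
[[14,14],[17,16],[20,13],[21,20],[24,2],[25,0],[36,15],[47,0],[48,10],[50,0]]
[[14,14],[17,16],[20,13],[21,20],[24,15],[28,0],[36,15],[47,0],[48,10],[50,0]]
[[11,14],[17,16],[20,14],[21,20],[24,15],[28,0],[36,15],[47,0],[48,10],[50,0]]
[[11,14],[17,16],[20,14],[21,20],[24,15],[28,0],[29,15],[33,0],[36,15],[47,0],[48,10],[50,0]]
[[11,14],[17,16],[20,14],[21,20],[24,15],[28,12],[29,15],[33,12],[36,15],[47,0],[48,10],[50,0]]
[[11,14],[17,16],[20,14],[21,20],[24,15],[28,12],[29,15],[33,12],[36,15],[47,1],[48,10],[50,0]]
[[11,14],[17,16],[20,14],[21,20],[24,15],[28,12],[29,15],[33,12],[36,15],[47,10],[50,0]]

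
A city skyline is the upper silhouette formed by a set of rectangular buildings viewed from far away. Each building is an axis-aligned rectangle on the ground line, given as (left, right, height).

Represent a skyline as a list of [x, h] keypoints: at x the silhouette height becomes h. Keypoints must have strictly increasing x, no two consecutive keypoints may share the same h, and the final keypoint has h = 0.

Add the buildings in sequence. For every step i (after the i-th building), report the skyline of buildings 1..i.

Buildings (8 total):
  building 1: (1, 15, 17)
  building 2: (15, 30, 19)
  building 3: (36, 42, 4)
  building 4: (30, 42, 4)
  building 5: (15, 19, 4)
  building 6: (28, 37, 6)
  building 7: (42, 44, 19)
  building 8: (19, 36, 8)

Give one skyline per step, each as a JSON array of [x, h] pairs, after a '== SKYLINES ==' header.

== SKYLINES ==
[[1,17],[15,0]]
[[1,17],[15,19],[30,0]]
[[1,17],[15,19],[30,0],[36,4],[42,0]]
[[1,17],[15,19],[30,4],[42,0]]
[[1,17],[15,19],[30,4],[42,0]]
[[1,17],[15,19],[30,6],[37,4],[42,0]]
[[1,17],[15,19],[30,6],[37,4],[42,19],[44,0]]
[[1,17],[15,19],[30,8],[36,6],[37,4],[42,19],[44,0]]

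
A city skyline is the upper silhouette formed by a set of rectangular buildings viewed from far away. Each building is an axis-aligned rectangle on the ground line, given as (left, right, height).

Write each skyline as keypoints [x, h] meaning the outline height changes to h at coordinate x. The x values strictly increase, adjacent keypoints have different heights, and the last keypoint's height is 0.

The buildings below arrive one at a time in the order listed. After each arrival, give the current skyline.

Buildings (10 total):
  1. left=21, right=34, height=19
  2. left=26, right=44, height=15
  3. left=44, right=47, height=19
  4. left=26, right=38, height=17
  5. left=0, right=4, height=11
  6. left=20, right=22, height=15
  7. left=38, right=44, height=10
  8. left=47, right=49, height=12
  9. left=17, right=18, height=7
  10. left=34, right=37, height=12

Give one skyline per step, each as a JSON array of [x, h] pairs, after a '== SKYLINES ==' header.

== SKYLINES ==
[[21,19],[34,0]]
[[21,19],[34,15],[44,0]]
[[21,19],[34,15],[44,19],[47,0]]
[[21,19],[34,17],[38,15],[44,19],[47,0]]
[[0,11],[4,0],[21,19],[34,17],[38,15],[44,19],[47,0]]
[[0,11],[4,0],[20,15],[21,19],[34,17],[38,15],[44,19],[47,0]]
[[0,11],[4,0],[20,15],[21,19],[34,17],[38,15],[44,19],[47,0]]
[[0,11],[4,0],[20,15],[21,19],[34,17],[38,15],[44,19],[47,12],[49,0]]
[[0,11],[4,0],[17,7],[18,0],[20,15],[21,19],[34,17],[38,15],[44,19],[47,12],[49,0]]
[[0,11],[4,0],[17,7],[18,0],[20,15],[21,19],[34,17],[38,15],[44,19],[47,12],[49,0]]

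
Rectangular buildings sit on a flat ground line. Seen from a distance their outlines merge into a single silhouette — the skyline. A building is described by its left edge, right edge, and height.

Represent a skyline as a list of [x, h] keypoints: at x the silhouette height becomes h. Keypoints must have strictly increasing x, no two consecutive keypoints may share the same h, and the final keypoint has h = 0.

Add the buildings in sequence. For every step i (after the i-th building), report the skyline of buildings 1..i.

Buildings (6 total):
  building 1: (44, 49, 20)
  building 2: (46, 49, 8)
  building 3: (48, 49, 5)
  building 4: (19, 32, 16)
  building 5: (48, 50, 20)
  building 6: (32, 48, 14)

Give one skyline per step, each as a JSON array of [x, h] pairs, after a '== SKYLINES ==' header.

== SKYLINES ==
[[44,20],[49,0]]
[[44,20],[49,0]]
[[44,20],[49,0]]
[[19,16],[32,0],[44,20],[49,0]]
[[19,16],[32,0],[44,20],[50,0]]
[[19,16],[32,14],[44,20],[50,0]]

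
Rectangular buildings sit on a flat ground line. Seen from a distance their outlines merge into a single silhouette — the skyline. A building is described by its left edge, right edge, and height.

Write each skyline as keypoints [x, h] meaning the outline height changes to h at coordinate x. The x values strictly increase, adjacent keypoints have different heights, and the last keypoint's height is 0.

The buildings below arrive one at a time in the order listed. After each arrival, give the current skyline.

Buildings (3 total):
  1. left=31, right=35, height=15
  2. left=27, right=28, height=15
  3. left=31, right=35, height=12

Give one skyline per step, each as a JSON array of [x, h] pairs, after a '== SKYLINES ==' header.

== SKYLINES ==
[[31,15],[35,0]]
[[27,15],[28,0],[31,15],[35,0]]
[[27,15],[28,0],[31,15],[35,0]]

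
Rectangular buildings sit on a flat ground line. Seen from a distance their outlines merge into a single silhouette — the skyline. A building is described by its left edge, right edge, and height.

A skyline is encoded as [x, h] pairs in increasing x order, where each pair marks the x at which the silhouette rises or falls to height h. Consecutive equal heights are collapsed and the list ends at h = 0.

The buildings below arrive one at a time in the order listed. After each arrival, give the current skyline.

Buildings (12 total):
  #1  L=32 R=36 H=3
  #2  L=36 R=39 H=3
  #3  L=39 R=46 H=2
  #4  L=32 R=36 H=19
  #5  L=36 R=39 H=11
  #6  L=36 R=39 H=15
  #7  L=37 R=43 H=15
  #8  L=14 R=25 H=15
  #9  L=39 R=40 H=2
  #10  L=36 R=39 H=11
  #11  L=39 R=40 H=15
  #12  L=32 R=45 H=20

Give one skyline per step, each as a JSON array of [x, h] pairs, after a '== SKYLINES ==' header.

== SKYLINES ==
[[32,3],[36,0]]
[[32,3],[39,0]]
[[32,3],[39,2],[46,0]]
[[32,19],[36,3],[39,2],[46,0]]
[[32,19],[36,11],[39,2],[46,0]]
[[32,19],[36,15],[39,2],[46,0]]
[[32,19],[36,15],[43,2],[46,0]]
[[14,15],[25,0],[32,19],[36,15],[43,2],[46,0]]
[[14,15],[25,0],[32,19],[36,15],[43,2],[46,0]]
[[14,15],[25,0],[32,19],[36,15],[43,2],[46,0]]
[[14,15],[25,0],[32,19],[36,15],[43,2],[46,0]]
[[14,15],[25,0],[32,20],[45,2],[46,0]]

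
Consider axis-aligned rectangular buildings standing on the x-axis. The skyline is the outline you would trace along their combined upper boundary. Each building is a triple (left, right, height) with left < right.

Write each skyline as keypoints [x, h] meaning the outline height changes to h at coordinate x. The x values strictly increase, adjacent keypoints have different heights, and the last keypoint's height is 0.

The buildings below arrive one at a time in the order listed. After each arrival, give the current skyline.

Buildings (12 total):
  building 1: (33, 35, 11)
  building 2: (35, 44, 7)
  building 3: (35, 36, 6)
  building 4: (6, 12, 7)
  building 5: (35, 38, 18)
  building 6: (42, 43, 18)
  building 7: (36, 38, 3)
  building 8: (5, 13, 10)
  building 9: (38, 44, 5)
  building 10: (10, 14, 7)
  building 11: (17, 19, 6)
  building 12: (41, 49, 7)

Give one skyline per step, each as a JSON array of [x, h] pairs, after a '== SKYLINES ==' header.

== SKYLINES ==
[[33,11],[35,0]]
[[33,11],[35,7],[44,0]]
[[33,11],[35,7],[44,0]]
[[6,7],[12,0],[33,11],[35,7],[44,0]]
[[6,7],[12,0],[33,11],[35,18],[38,7],[44,0]]
[[6,7],[12,0],[33,11],[35,18],[38,7],[42,18],[43,7],[44,0]]
[[6,7],[12,0],[33,11],[35,18],[38,7],[42,18],[43,7],[44,0]]
[[5,10],[13,0],[33,11],[35,18],[38,7],[42,18],[43,7],[44,0]]
[[5,10],[13,0],[33,11],[35,18],[38,7],[42,18],[43,7],[44,0]]
[[5,10],[13,7],[14,0],[33,11],[35,18],[38,7],[42,18],[43,7],[44,0]]
[[5,10],[13,7],[14,0],[17,6],[19,0],[33,11],[35,18],[38,7],[42,18],[43,7],[44,0]]
[[5,10],[13,7],[14,0],[17,6],[19,0],[33,11],[35,18],[38,7],[42,18],[43,7],[49,0]]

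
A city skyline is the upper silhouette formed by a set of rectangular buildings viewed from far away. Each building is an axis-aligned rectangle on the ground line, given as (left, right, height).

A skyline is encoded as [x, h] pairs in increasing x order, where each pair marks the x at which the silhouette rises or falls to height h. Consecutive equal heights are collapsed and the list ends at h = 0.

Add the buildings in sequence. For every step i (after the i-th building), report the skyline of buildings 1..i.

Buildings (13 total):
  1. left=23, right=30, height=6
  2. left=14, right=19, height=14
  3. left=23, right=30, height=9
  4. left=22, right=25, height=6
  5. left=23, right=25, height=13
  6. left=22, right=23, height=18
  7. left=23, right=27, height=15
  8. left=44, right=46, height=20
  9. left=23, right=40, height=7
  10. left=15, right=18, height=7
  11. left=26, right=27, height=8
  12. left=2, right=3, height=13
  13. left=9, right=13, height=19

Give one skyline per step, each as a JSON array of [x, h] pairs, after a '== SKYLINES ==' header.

== SKYLINES ==
[[23,6],[30,0]]
[[14,14],[19,0],[23,6],[30,0]]
[[14,14],[19,0],[23,9],[30,0]]
[[14,14],[19,0],[22,6],[23,9],[30,0]]
[[14,14],[19,0],[22,6],[23,13],[25,9],[30,0]]
[[14,14],[19,0],[22,18],[23,13],[25,9],[30,0]]
[[14,14],[19,0],[22,18],[23,15],[27,9],[30,0]]
[[14,14],[19,0],[22,18],[23,15],[27,9],[30,0],[44,20],[46,0]]
[[14,14],[19,0],[22,18],[23,15],[27,9],[30,7],[40,0],[44,20],[46,0]]
[[14,14],[19,0],[22,18],[23,15],[27,9],[30,7],[40,0],[44,20],[46,0]]
[[14,14],[19,0],[22,18],[23,15],[27,9],[30,7],[40,0],[44,20],[46,0]]
[[2,13],[3,0],[14,14],[19,0],[22,18],[23,15],[27,9],[30,7],[40,0],[44,20],[46,0]]
[[2,13],[3,0],[9,19],[13,0],[14,14],[19,0],[22,18],[23,15],[27,9],[30,7],[40,0],[44,20],[46,0]]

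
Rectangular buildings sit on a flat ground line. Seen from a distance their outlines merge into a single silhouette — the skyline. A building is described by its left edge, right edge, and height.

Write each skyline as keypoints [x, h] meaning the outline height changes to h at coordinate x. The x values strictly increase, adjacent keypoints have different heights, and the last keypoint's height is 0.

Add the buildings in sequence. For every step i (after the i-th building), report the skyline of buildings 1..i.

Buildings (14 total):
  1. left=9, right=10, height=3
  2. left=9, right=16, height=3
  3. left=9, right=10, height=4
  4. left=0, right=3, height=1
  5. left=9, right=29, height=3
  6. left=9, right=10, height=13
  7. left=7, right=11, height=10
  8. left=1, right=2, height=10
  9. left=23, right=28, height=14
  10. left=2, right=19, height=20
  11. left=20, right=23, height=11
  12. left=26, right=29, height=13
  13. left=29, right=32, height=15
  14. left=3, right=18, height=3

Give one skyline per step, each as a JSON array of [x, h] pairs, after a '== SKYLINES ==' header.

== SKYLINES ==
[[9,3],[10,0]]
[[9,3],[16,0]]
[[9,4],[10,3],[16,0]]
[[0,1],[3,0],[9,4],[10,3],[16,0]]
[[0,1],[3,0],[9,4],[10,3],[29,0]]
[[0,1],[3,0],[9,13],[10,3],[29,0]]
[[0,1],[3,0],[7,10],[9,13],[10,10],[11,3],[29,0]]
[[0,1],[1,10],[2,1],[3,0],[7,10],[9,13],[10,10],[11,3],[29,0]]
[[0,1],[1,10],[2,1],[3,0],[7,10],[9,13],[10,10],[11,3],[23,14],[28,3],[29,0]]
[[0,1],[1,10],[2,20],[19,3],[23,14],[28,3],[29,0]]
[[0,1],[1,10],[2,20],[19,3],[20,11],[23,14],[28,3],[29,0]]
[[0,1],[1,10],[2,20],[19,3],[20,11],[23,14],[28,13],[29,0]]
[[0,1],[1,10],[2,20],[19,3],[20,11],[23,14],[28,13],[29,15],[32,0]]
[[0,1],[1,10],[2,20],[19,3],[20,11],[23,14],[28,13],[29,15],[32,0]]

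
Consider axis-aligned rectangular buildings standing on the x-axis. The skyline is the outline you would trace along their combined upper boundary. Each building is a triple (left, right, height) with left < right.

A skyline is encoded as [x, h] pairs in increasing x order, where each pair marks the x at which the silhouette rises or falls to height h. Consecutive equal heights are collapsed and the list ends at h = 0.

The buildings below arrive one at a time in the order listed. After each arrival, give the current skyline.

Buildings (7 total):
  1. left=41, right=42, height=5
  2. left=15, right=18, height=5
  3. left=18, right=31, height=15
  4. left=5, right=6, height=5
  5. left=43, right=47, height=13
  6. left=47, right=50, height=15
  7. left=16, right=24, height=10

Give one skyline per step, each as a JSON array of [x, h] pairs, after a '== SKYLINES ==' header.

== SKYLINES ==
[[41,5],[42,0]]
[[15,5],[18,0],[41,5],[42,0]]
[[15,5],[18,15],[31,0],[41,5],[42,0]]
[[5,5],[6,0],[15,5],[18,15],[31,0],[41,5],[42,0]]
[[5,5],[6,0],[15,5],[18,15],[31,0],[41,5],[42,0],[43,13],[47,0]]
[[5,5],[6,0],[15,5],[18,15],[31,0],[41,5],[42,0],[43,13],[47,15],[50,0]]
[[5,5],[6,0],[15,5],[16,10],[18,15],[31,0],[41,5],[42,0],[43,13],[47,15],[50,0]]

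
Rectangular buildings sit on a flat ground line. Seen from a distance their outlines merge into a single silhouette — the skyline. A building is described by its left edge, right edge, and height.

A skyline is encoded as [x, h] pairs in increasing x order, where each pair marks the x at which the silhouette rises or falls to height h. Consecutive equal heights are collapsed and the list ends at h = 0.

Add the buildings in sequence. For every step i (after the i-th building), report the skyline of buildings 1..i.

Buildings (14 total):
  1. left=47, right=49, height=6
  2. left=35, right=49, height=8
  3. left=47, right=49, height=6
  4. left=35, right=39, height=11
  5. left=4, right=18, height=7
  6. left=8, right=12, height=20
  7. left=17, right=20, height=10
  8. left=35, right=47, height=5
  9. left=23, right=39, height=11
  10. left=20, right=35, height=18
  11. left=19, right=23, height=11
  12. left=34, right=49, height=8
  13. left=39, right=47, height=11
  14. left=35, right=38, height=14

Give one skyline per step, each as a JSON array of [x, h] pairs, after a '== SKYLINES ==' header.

== SKYLINES ==
[[47,6],[49,0]]
[[35,8],[49,0]]
[[35,8],[49,0]]
[[35,11],[39,8],[49,0]]
[[4,7],[18,0],[35,11],[39,8],[49,0]]
[[4,7],[8,20],[12,7],[18,0],[35,11],[39,8],[49,0]]
[[4,7],[8,20],[12,7],[17,10],[20,0],[35,11],[39,8],[49,0]]
[[4,7],[8,20],[12,7],[17,10],[20,0],[35,11],[39,8],[49,0]]
[[4,7],[8,20],[12,7],[17,10],[20,0],[23,11],[39,8],[49,0]]
[[4,7],[8,20],[12,7],[17,10],[20,18],[35,11],[39,8],[49,0]]
[[4,7],[8,20],[12,7],[17,10],[19,11],[20,18],[35,11],[39,8],[49,0]]
[[4,7],[8,20],[12,7],[17,10],[19,11],[20,18],[35,11],[39,8],[49,0]]
[[4,7],[8,20],[12,7],[17,10],[19,11],[20,18],[35,11],[47,8],[49,0]]
[[4,7],[8,20],[12,7],[17,10],[19,11],[20,18],[35,14],[38,11],[47,8],[49,0]]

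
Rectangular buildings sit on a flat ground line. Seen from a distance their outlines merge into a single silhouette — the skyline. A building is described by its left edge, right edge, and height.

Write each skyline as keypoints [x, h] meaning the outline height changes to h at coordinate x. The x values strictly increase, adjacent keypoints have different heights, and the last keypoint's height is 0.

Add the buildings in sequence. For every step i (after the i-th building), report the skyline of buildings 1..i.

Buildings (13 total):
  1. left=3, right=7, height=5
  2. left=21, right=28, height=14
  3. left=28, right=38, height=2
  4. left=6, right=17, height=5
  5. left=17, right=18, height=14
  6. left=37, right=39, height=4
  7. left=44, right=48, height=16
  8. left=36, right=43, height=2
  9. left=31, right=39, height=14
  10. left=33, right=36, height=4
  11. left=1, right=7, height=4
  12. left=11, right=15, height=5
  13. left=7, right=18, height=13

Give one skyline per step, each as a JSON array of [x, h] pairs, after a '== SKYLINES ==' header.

== SKYLINES ==
[[3,5],[7,0]]
[[3,5],[7,0],[21,14],[28,0]]
[[3,5],[7,0],[21,14],[28,2],[38,0]]
[[3,5],[17,0],[21,14],[28,2],[38,0]]
[[3,5],[17,14],[18,0],[21,14],[28,2],[38,0]]
[[3,5],[17,14],[18,0],[21,14],[28,2],[37,4],[39,0]]
[[3,5],[17,14],[18,0],[21,14],[28,2],[37,4],[39,0],[44,16],[48,0]]
[[3,5],[17,14],[18,0],[21,14],[28,2],[37,4],[39,2],[43,0],[44,16],[48,0]]
[[3,5],[17,14],[18,0],[21,14],[28,2],[31,14],[39,2],[43,0],[44,16],[48,0]]
[[3,5],[17,14],[18,0],[21,14],[28,2],[31,14],[39,2],[43,0],[44,16],[48,0]]
[[1,4],[3,5],[17,14],[18,0],[21,14],[28,2],[31,14],[39,2],[43,0],[44,16],[48,0]]
[[1,4],[3,5],[17,14],[18,0],[21,14],[28,2],[31,14],[39,2],[43,0],[44,16],[48,0]]
[[1,4],[3,5],[7,13],[17,14],[18,0],[21,14],[28,2],[31,14],[39,2],[43,0],[44,16],[48,0]]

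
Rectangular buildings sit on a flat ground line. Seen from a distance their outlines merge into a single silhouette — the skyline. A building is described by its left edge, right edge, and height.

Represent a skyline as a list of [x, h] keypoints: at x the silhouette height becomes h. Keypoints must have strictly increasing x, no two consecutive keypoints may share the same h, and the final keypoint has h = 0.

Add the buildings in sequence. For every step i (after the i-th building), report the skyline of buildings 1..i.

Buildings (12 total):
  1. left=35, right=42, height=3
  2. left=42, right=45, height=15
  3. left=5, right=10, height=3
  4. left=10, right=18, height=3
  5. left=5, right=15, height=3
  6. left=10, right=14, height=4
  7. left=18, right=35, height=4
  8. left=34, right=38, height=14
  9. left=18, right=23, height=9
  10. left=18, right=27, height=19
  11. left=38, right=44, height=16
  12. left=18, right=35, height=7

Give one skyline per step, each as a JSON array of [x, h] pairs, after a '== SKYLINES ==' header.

== SKYLINES ==
[[35,3],[42,0]]
[[35,3],[42,15],[45,0]]
[[5,3],[10,0],[35,3],[42,15],[45,0]]
[[5,3],[18,0],[35,3],[42,15],[45,0]]
[[5,3],[18,0],[35,3],[42,15],[45,0]]
[[5,3],[10,4],[14,3],[18,0],[35,3],[42,15],[45,0]]
[[5,3],[10,4],[14,3],[18,4],[35,3],[42,15],[45,0]]
[[5,3],[10,4],[14,3],[18,4],[34,14],[38,3],[42,15],[45,0]]
[[5,3],[10,4],[14,3],[18,9],[23,4],[34,14],[38,3],[42,15],[45,0]]
[[5,3],[10,4],[14,3],[18,19],[27,4],[34,14],[38,3],[42,15],[45,0]]
[[5,3],[10,4],[14,3],[18,19],[27,4],[34,14],[38,16],[44,15],[45,0]]
[[5,3],[10,4],[14,3],[18,19],[27,7],[34,14],[38,16],[44,15],[45,0]]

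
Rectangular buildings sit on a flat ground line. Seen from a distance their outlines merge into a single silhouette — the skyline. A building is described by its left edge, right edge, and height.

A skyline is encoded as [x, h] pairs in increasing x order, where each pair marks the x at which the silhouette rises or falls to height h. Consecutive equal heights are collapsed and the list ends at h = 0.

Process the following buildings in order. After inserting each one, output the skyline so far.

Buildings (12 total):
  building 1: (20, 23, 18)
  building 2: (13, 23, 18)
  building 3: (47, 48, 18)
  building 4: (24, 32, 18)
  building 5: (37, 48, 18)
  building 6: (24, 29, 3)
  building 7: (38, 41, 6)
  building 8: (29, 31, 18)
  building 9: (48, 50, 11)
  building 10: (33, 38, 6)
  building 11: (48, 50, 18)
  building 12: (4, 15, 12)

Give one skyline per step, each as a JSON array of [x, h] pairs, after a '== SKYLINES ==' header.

== SKYLINES ==
[[20,18],[23,0]]
[[13,18],[23,0]]
[[13,18],[23,0],[47,18],[48,0]]
[[13,18],[23,0],[24,18],[32,0],[47,18],[48,0]]
[[13,18],[23,0],[24,18],[32,0],[37,18],[48,0]]
[[13,18],[23,0],[24,18],[32,0],[37,18],[48,0]]
[[13,18],[23,0],[24,18],[32,0],[37,18],[48,0]]
[[13,18],[23,0],[24,18],[32,0],[37,18],[48,0]]
[[13,18],[23,0],[24,18],[32,0],[37,18],[48,11],[50,0]]
[[13,18],[23,0],[24,18],[32,0],[33,6],[37,18],[48,11],[50,0]]
[[13,18],[23,0],[24,18],[32,0],[33,6],[37,18],[50,0]]
[[4,12],[13,18],[23,0],[24,18],[32,0],[33,6],[37,18],[50,0]]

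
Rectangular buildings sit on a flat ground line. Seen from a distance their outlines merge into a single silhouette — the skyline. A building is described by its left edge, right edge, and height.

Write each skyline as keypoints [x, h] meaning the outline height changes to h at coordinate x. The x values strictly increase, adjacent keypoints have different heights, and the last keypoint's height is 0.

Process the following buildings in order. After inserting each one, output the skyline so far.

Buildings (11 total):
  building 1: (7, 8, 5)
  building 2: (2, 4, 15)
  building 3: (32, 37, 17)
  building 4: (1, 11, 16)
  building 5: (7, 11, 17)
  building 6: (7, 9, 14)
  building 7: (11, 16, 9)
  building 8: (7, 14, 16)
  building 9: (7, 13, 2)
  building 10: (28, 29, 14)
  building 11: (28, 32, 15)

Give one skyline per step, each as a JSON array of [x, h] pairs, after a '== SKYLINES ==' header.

== SKYLINES ==
[[7,5],[8,0]]
[[2,15],[4,0],[7,5],[8,0]]
[[2,15],[4,0],[7,5],[8,0],[32,17],[37,0]]
[[1,16],[11,0],[32,17],[37,0]]
[[1,16],[7,17],[11,0],[32,17],[37,0]]
[[1,16],[7,17],[11,0],[32,17],[37,0]]
[[1,16],[7,17],[11,9],[16,0],[32,17],[37,0]]
[[1,16],[7,17],[11,16],[14,9],[16,0],[32,17],[37,0]]
[[1,16],[7,17],[11,16],[14,9],[16,0],[32,17],[37,0]]
[[1,16],[7,17],[11,16],[14,9],[16,0],[28,14],[29,0],[32,17],[37,0]]
[[1,16],[7,17],[11,16],[14,9],[16,0],[28,15],[32,17],[37,0]]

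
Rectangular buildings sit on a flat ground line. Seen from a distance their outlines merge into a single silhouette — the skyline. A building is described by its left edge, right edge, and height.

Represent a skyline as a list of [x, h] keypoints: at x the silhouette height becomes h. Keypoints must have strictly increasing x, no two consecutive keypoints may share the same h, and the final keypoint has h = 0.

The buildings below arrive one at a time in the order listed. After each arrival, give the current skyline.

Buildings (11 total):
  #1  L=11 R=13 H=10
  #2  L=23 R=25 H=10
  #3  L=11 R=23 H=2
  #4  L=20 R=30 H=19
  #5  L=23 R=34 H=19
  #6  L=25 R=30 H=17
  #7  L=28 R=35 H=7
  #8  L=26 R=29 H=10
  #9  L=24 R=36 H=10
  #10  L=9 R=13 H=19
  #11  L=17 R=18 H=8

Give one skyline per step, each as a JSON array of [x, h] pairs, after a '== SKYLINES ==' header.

== SKYLINES ==
[[11,10],[13,0]]
[[11,10],[13,0],[23,10],[25,0]]
[[11,10],[13,2],[23,10],[25,0]]
[[11,10],[13,2],[20,19],[30,0]]
[[11,10],[13,2],[20,19],[34,0]]
[[11,10],[13,2],[20,19],[34,0]]
[[11,10],[13,2],[20,19],[34,7],[35,0]]
[[11,10],[13,2],[20,19],[34,7],[35,0]]
[[11,10],[13,2],[20,19],[34,10],[36,0]]
[[9,19],[13,2],[20,19],[34,10],[36,0]]
[[9,19],[13,2],[17,8],[18,2],[20,19],[34,10],[36,0]]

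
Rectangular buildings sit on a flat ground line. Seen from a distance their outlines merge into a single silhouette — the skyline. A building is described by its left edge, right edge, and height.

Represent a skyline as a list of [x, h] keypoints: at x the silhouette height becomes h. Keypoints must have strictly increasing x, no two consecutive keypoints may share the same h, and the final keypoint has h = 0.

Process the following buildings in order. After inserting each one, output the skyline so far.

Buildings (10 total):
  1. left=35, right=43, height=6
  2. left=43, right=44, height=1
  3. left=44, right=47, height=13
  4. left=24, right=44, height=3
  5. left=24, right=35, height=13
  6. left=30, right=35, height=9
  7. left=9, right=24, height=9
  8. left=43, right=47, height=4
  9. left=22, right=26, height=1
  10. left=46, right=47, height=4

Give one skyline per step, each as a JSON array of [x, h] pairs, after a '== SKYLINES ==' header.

== SKYLINES ==
[[35,6],[43,0]]
[[35,6],[43,1],[44,0]]
[[35,6],[43,1],[44,13],[47,0]]
[[24,3],[35,6],[43,3],[44,13],[47,0]]
[[24,13],[35,6],[43,3],[44,13],[47,0]]
[[24,13],[35,6],[43,3],[44,13],[47,0]]
[[9,9],[24,13],[35,6],[43,3],[44,13],[47,0]]
[[9,9],[24,13],[35,6],[43,4],[44,13],[47,0]]
[[9,9],[24,13],[35,6],[43,4],[44,13],[47,0]]
[[9,9],[24,13],[35,6],[43,4],[44,13],[47,0]]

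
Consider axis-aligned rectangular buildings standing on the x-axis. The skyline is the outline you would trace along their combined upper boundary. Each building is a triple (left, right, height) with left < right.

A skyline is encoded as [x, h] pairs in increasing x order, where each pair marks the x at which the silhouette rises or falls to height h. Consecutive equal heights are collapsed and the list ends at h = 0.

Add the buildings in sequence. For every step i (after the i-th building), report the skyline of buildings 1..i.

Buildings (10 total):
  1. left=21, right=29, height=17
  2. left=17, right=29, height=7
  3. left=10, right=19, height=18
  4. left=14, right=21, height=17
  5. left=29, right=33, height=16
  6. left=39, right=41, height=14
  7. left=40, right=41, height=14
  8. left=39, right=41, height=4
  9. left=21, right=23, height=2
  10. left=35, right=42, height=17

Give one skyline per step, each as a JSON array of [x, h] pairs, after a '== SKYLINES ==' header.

== SKYLINES ==
[[21,17],[29,0]]
[[17,7],[21,17],[29,0]]
[[10,18],[19,7],[21,17],[29,0]]
[[10,18],[19,17],[29,0]]
[[10,18],[19,17],[29,16],[33,0]]
[[10,18],[19,17],[29,16],[33,0],[39,14],[41,0]]
[[10,18],[19,17],[29,16],[33,0],[39,14],[41,0]]
[[10,18],[19,17],[29,16],[33,0],[39,14],[41,0]]
[[10,18],[19,17],[29,16],[33,0],[39,14],[41,0]]
[[10,18],[19,17],[29,16],[33,0],[35,17],[42,0]]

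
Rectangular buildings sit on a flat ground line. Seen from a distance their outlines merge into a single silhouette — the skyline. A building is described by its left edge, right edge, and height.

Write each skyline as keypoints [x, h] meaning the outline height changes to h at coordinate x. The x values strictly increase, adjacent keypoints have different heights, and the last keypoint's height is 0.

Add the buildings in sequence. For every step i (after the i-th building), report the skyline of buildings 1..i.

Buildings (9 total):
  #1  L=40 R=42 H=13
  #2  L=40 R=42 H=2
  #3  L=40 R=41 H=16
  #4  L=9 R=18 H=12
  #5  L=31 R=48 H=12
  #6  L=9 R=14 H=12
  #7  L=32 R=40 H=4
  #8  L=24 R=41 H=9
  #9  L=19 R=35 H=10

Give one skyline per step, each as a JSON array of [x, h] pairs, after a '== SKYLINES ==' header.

== SKYLINES ==
[[40,13],[42,0]]
[[40,13],[42,0]]
[[40,16],[41,13],[42,0]]
[[9,12],[18,0],[40,16],[41,13],[42,0]]
[[9,12],[18,0],[31,12],[40,16],[41,13],[42,12],[48,0]]
[[9,12],[18,0],[31,12],[40,16],[41,13],[42,12],[48,0]]
[[9,12],[18,0],[31,12],[40,16],[41,13],[42,12],[48,0]]
[[9,12],[18,0],[24,9],[31,12],[40,16],[41,13],[42,12],[48,0]]
[[9,12],[18,0],[19,10],[31,12],[40,16],[41,13],[42,12],[48,0]]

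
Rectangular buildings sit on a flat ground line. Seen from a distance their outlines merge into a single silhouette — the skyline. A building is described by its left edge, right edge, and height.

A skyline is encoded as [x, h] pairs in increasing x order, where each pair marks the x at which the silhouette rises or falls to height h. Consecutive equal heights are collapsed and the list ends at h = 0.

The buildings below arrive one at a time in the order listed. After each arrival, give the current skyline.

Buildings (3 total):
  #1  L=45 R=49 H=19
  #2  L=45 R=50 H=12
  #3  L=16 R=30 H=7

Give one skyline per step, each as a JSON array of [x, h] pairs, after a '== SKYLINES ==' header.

== SKYLINES ==
[[45,19],[49,0]]
[[45,19],[49,12],[50,0]]
[[16,7],[30,0],[45,19],[49,12],[50,0]]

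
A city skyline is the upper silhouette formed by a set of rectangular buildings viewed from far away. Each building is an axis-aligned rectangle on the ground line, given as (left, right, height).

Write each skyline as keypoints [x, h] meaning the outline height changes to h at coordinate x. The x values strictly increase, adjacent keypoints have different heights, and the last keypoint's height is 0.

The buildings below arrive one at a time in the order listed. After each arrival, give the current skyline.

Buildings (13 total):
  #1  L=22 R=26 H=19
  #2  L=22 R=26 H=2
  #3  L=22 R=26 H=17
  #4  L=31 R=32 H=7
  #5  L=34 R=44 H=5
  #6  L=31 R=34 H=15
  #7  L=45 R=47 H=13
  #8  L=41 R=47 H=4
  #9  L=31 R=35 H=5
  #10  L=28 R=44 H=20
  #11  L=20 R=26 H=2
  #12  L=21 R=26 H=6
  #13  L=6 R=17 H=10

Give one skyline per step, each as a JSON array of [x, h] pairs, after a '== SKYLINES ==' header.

== SKYLINES ==
[[22,19],[26,0]]
[[22,19],[26,0]]
[[22,19],[26,0]]
[[22,19],[26,0],[31,7],[32,0]]
[[22,19],[26,0],[31,7],[32,0],[34,5],[44,0]]
[[22,19],[26,0],[31,15],[34,5],[44,0]]
[[22,19],[26,0],[31,15],[34,5],[44,0],[45,13],[47,0]]
[[22,19],[26,0],[31,15],[34,5],[44,4],[45,13],[47,0]]
[[22,19],[26,0],[31,15],[34,5],[44,4],[45,13],[47,0]]
[[22,19],[26,0],[28,20],[44,4],[45,13],[47,0]]
[[20,2],[22,19],[26,0],[28,20],[44,4],[45,13],[47,0]]
[[20,2],[21,6],[22,19],[26,0],[28,20],[44,4],[45,13],[47,0]]
[[6,10],[17,0],[20,2],[21,6],[22,19],[26,0],[28,20],[44,4],[45,13],[47,0]]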